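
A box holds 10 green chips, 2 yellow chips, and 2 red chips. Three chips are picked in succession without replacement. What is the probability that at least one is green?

P(no green) = 4/14 × 3/13 × 2/12 = 24/2184 = 1/91.
P(at least one) = 1 − 1/91 = 90/91.

90/91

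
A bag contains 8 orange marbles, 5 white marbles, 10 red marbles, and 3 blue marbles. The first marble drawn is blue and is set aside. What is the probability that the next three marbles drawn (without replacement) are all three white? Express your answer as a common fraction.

1/230

With the first marble removed, 5 white remain out of 25.
P = 5/25 × 4/24 × 3/23 = 60/13800 = 1/230.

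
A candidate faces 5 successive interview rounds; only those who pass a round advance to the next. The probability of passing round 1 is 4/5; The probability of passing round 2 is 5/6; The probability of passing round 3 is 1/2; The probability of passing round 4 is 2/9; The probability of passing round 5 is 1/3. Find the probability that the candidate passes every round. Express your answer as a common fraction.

Each stage is reached only if all earlier stages succeed, so
P = 4/5 × 5/6 × 1/2 × 2/9 × 1/3 = 40/1620 = 2/81.

2/81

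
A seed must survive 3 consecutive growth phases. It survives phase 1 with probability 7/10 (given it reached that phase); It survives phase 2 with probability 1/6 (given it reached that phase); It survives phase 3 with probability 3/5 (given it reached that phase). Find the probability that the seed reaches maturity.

7/100

The events are sequential, so multiply the conditional probabilities:
P = 7/10 × 1/6 × 3/5 = 21/300 = 7/100.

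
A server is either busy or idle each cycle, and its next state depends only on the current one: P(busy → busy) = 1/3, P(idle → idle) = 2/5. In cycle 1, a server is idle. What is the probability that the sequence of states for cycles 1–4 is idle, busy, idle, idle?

Cycle 1 is given. For each transition, use the conditional probability from the current state:
P(busy | idle) = 3/5; P(idle | busy) = 2/3; P(idle | idle) = 2/5.
P = 3/5 × 2/3 × 2/5 = 12/75 = 4/25.

4/25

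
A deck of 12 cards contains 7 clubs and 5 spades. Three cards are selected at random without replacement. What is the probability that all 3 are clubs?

P = 7/12 × 6/11 × 5/10 = 210/1320 = 7/44.

7/44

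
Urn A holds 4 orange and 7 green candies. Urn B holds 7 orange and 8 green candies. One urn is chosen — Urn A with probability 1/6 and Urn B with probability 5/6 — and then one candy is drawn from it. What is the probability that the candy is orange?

89/198

From Urn A: P(orange) = 4/11.
From Urn B: P(orange) = 7/15.
Total probability = (1/6)(4/11) + (5/6)(7/15) = 89/198.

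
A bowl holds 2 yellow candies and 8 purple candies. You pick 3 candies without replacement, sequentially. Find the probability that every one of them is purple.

7/15

P(every draw is purple) = 8/10 × 7/9 × 6/8 = 336/720 = 7/15.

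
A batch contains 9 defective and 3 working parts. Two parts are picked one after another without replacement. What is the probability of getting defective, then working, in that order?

9/44

Multiply the probability of each draw given the previous ones:
P = 9/12 × 3/11 = 27/132 = 9/44.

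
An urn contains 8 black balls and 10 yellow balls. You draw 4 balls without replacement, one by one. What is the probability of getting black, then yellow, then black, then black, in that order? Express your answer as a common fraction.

7/153

Chain rule:
P = 8/18 × 10/17 × 7/16 × 6/15 = 3360/73440 = 7/153.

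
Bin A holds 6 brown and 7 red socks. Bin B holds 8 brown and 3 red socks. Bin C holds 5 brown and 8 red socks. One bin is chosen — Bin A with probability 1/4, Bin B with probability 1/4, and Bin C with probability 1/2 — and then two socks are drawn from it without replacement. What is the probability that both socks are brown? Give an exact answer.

4109/17160

From Bin A: P(both brown) = (6/13)(5/12) = 5/26.
From Bin B: P(both brown) = (8/11)(7/10) = 28/55.
From Bin C: P(both brown) = (5/13)(4/12) = 5/39.
Total probability = (1/4)(5/26) + (1/4)(28/55) + (1/2)(5/39) = 4109/17160.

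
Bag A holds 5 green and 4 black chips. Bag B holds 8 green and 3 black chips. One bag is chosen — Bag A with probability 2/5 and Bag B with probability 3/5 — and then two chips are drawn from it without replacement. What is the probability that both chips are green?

1031/2475

From Bag A: P(both green) = (5/9)(4/8) = 5/18.
From Bag B: P(both green) = (8/11)(7/10) = 28/55.
Total probability = (2/5)(5/18) + (3/5)(28/55) = 1031/2475.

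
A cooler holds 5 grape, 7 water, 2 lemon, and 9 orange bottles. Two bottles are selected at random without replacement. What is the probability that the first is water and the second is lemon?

7/253

Multiply the probability of each draw given the previous ones:
P = 7/23 × 2/22 = 14/506 = 7/253.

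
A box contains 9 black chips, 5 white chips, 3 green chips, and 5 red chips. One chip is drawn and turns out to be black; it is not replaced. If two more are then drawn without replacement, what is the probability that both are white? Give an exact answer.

1/21

With the first chip removed, 5 white remain out of 21.
P = 5/21 × 4/20 = 20/420 = 1/21.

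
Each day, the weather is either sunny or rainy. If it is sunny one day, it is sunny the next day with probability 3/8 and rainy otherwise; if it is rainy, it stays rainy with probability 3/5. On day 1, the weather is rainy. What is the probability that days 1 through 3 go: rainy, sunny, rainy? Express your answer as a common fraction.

1/4

Day 1 is given. For each transition, use the conditional probability from the current state:
P(sunny | rainy) = 2/5; P(rainy | sunny) = 5/8.
P = 2/5 × 5/8 = 10/40 = 1/4.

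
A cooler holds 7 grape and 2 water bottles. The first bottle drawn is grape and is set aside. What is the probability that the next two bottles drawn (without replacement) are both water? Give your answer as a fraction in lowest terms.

1/28

After the first draw, 2 of the remaining 8 bottles are water.
P = 2/8 × 1/7 = 2/56 = 1/28.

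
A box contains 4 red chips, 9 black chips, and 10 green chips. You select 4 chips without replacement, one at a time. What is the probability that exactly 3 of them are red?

76/8855

One ordering (red drawn first) has probability 4/23 × 3/22 × 2/21 × 19/20 = 456/212520 = 19/8855.
There are C(4,3) = 4 such orderings, each equally likely, so P = 4 × 19/8855 = 76/8855.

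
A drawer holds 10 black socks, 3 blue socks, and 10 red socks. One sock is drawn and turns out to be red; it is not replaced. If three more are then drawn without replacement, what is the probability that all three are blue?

After the first draw, 3 of the remaining 22 socks are blue.
P = 3/22 × 2/21 × 1/20 = 6/9240 = 1/1540.

1/1540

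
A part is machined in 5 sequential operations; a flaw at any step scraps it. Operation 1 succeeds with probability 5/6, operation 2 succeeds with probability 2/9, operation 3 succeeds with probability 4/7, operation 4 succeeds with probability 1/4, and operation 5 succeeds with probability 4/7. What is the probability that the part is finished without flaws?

20/1323

The events are sequential, so multiply the conditional probabilities:
P = 5/6 × 2/9 × 4/7 × 1/4 × 4/7 = 160/10584 = 20/1323.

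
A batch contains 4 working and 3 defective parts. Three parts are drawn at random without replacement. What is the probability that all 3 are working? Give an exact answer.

P(every draw is working) = 4/7 × 3/6 × 2/5 = 24/210 = 4/35.

4/35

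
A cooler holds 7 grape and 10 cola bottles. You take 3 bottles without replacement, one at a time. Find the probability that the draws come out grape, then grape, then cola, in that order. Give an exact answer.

Chain rule:
P = 7/17 × 6/16 × 10/15 = 420/4080 = 7/68.

7/68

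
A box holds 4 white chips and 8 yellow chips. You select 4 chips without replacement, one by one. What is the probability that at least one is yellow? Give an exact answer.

494/495

P(no yellow) = 4/12 × 3/11 × 2/10 × 1/9 = 24/11880 = 1/495.
P(at least one) = 1 − 1/495 = 494/495.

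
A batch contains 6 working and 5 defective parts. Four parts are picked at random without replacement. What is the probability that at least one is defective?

P(no defective) = 6/11 × 5/10 × 4/9 × 3/8 = 360/7920 = 1/22.
P(at least one) = 1 − 1/22 = 21/22.

21/22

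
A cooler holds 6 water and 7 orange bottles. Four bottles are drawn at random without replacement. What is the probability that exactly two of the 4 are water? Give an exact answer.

63/143

One ordering (water drawn first) has probability 6/13 × 5/12 × 7/11 × 6/10 = 1260/17160 = 21/286.
There are C(4,2) = 6 such orderings, each equally likely, so P = 6 × 21/286 = 63/143.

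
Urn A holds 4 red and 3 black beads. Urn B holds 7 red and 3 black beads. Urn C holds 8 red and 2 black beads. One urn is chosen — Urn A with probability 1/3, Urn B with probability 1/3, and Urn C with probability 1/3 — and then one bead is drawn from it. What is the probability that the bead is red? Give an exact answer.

29/42

From Urn A: P(red) = 4/7.
From Urn B: P(red) = 7/10.
From Urn C: P(red) = 8/10.
Total probability = (1/3)(4/7) + (1/3)(7/10) + (1/3)(8/10) = 29/42.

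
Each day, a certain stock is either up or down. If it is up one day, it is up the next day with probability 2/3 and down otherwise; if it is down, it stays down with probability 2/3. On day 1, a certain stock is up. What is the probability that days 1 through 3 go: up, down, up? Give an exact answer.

1/9

Day 1 is given. For each transition, use the conditional probability from the current state:
P(down | up) = 1/3; P(up | down) = 1/3.
P = 1/3 × 1/3 = 1/9.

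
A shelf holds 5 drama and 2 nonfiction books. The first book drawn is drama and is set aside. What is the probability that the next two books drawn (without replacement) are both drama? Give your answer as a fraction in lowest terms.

After the first draw, 4 of the remaining 6 books are drama.
P = 4/6 × 3/5 = 12/30 = 2/5.

2/5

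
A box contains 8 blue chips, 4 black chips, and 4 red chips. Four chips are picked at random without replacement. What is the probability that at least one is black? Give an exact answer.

265/364

P(no black) = 12/16 × 11/15 × 10/14 × 9/13 = 11880/43680 = 99/364.
P(at least one) = 1 − 99/364 = 265/364.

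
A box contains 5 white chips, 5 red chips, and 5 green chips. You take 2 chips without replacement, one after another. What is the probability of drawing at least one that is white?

P(no white) = 10/15 × 9/14 = 90/210 = 3/7.
P(at least one) = 1 − 3/7 = 4/7.

4/7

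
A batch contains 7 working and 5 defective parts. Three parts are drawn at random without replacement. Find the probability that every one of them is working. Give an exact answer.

7/44

P(every draw is working) = 7/12 × 6/11 × 5/10 = 210/1320 = 7/44.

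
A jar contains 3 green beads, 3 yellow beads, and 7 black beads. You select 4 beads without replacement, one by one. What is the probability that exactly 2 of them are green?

27/143

One ordering (green drawn first) has probability 3/13 × 2/12 × 10/11 × 9/10 = 540/17160 = 9/286.
There are C(4,2) = 6 such orderings, each equally likely, so P = 6 × 9/286 = 27/143.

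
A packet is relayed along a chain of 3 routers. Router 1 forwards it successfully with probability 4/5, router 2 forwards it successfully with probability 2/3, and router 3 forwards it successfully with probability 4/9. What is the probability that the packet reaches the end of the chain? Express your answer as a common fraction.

32/135

Each stage is reached only if all earlier stages succeed, so
P = 4/5 × 2/3 × 4/9 = 32/135.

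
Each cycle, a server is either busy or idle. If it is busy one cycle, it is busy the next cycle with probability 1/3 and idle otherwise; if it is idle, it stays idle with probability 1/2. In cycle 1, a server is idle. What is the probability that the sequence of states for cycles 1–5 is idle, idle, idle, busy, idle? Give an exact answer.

Cycle 1 is given. For each transition, use the conditional probability from the current state:
P(idle | idle) = 1/2; P(idle | idle) = 1/2; P(busy | idle) = 1/2; P(idle | busy) = 2/3.
P = 1/2 × 1/2 × 1/2 × 2/3 = 2/24 = 1/12.

1/12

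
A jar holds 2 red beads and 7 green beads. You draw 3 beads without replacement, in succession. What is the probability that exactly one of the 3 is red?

One ordering (red drawn first) has probability 2/9 × 7/8 × 6/7 = 84/504 = 1/6.
There are C(3,1) = 3 such orderings, each equally likely, so P = 3 × 1/6 = 1/2.

1/2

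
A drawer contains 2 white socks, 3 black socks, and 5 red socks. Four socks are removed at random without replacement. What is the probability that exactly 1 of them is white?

8/15

One ordering (white drawn first) has probability 2/10 × 8/9 × 7/8 × 6/7 = 672/5040 = 2/15.
There are C(4,1) = 4 such orderings, each equally likely, so P = 4 × 2/15 = 8/15.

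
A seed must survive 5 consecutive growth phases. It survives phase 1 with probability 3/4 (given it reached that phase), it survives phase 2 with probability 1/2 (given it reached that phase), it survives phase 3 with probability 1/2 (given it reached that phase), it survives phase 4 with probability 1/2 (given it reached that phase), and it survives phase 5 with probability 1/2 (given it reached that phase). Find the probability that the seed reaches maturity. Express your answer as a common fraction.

3/64

Multiplying along the chain,
P = 3/4 × 1/2 × 1/2 × 1/2 × 1/2 = 3/64.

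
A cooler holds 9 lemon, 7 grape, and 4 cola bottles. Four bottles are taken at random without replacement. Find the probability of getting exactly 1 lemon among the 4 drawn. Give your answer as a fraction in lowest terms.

One ordering (lemon drawn first) has probability 9/20 × 11/19 × 10/18 × 9/17 = 8910/116280 = 99/1292.
There are C(4,1) = 4 such orderings, each equally likely, so P = 4 × 99/1292 = 99/323.

99/323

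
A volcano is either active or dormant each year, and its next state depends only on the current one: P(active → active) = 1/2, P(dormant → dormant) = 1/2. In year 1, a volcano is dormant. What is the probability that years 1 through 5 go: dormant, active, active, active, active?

1/16

Year 1 is given. For each transition, use the conditional probability from the current state:
P(active | dormant) = 1/2; P(active | active) = 1/2; P(active | active) = 1/2; P(active | active) = 1/2.
P = 1/2 × 1/2 × 1/2 × 1/2 = 1/16.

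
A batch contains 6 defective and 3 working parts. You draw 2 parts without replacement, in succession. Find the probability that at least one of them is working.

P(no working) = 6/9 × 5/8 = 30/72 = 5/12.
P(at least one) = 1 − 5/12 = 7/12.

7/12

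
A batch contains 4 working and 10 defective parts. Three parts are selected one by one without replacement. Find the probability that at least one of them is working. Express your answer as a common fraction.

61/91

P(no working) = 10/14 × 9/13 × 8/12 = 720/2184 = 30/91.
P(at least one) = 1 − 30/91 = 61/91.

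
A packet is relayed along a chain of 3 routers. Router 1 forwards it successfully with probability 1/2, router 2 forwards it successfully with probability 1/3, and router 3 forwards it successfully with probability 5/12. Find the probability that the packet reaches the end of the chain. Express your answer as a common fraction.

5/72

Each stage is reached only if all earlier stages succeed, so
P = 1/2 × 1/3 × 5/12 = 5/72.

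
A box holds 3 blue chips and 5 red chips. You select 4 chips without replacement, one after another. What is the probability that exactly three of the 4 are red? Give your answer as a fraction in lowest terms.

One ordering (red drawn first) has probability 5/8 × 4/7 × 3/6 × 3/5 = 180/1680 = 3/28.
There are C(4,3) = 4 such orderings, each equally likely, so P = 4 × 3/28 = 3/7.

3/7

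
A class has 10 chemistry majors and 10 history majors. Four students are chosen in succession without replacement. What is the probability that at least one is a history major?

P(no history majors) = 10/20 × 9/19 × 8/18 × 7/17 = 5040/116280 = 14/323.
P(at least one) = 1 − 14/323 = 309/323.

309/323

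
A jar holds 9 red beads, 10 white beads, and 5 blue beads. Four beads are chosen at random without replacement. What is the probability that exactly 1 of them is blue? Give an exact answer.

1615/3542

One ordering (blue drawn first) has probability 5/24 × 19/23 × 18/22 × 17/21 = 29070/255024 = 1615/14168.
There are C(4,1) = 4 such orderings, each equally likely, so P = 4 × 1615/14168 = 1615/3542.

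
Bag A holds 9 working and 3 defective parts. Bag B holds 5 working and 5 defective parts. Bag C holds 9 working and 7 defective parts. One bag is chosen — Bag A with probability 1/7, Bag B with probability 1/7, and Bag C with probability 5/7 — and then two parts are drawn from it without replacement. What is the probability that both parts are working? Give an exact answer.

From Bag A: P(both working) = (9/12)(8/11) = 6/11.
From Bag B: P(both working) = (5/10)(4/9) = 2/9.
From Bag C: P(both working) = (9/16)(8/15) = 3/10.
Total probability = (1/7)(6/11) + (1/7)(2/9) + (5/7)(3/10) = 449/1386.

449/1386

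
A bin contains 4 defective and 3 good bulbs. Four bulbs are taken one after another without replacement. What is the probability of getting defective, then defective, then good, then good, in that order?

Chain rule:
P = 4/7 × 3/6 × 3/5 × 2/4 = 72/840 = 3/35.

3/35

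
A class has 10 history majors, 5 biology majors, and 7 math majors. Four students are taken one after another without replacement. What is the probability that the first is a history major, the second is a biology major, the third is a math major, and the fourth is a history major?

15/836

Chain rule:
P = 10/22 × 5/21 × 7/20 × 9/19 = 3150/175560 = 15/836.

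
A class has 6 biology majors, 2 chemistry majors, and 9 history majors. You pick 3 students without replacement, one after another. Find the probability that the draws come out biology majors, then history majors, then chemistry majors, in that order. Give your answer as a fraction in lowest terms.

9/340

Each draw changes the counts, so multiply the conditional probabilities along the sequence:
P = 6/17 × 9/16 × 2/15 = 108/4080 = 9/340.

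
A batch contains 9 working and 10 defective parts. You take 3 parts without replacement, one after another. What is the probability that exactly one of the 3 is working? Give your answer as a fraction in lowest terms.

One ordering (working drawn first) has probability 9/19 × 10/18 × 9/17 = 810/5814 = 45/323.
There are C(3,1) = 3 such orderings, each equally likely, so P = 3 × 45/323 = 135/323.

135/323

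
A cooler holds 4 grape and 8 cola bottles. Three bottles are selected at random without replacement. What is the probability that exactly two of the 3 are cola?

28/55

One ordering (cola drawn first) has probability 8/12 × 7/11 × 4/10 = 224/1320 = 28/165.
There are C(3,2) = 3 such orderings, each equally likely, so P = 3 × 28/165 = 28/55.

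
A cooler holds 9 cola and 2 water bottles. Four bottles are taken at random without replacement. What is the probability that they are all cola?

P(all cola) = 9/11 × 8/10 × 7/9 × 6/8 = 3024/7920 = 21/55.

21/55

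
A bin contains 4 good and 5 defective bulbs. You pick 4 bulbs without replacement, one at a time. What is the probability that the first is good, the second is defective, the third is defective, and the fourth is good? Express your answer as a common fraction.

5/63

Chain rule:
P = 4/9 × 5/8 × 4/7 × 3/6 = 240/3024 = 5/63.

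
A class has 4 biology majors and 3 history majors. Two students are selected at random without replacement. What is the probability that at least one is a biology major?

P(no biology majors) = 3/7 × 2/6 = 6/42 = 1/7.
P(at least one) = 1 − 1/7 = 6/7.

6/7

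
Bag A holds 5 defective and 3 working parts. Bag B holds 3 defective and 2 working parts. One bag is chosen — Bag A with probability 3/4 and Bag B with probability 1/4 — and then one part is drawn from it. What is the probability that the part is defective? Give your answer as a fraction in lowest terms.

From Bag A: P(defective) = 5/8.
From Bag B: P(defective) = 3/5.
Total probability = (3/4)(5/8) + (1/4)(3/5) = 99/160.

99/160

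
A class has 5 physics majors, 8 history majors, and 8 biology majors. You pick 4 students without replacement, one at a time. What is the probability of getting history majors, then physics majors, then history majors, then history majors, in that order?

Each draw changes the counts, so multiply the conditional probabilities along the sequence:
P = 8/21 × 5/20 × 7/19 × 6/18 = 1680/143640 = 2/171.

2/171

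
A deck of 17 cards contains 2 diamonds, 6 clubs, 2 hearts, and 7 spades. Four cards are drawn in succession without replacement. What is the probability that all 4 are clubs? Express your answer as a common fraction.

3/476

P = 6/17 × 5/16 × 4/15 × 3/14 = 360/57120 = 3/476.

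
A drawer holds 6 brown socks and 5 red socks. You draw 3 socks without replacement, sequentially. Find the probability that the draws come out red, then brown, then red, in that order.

Multiply the probability of each draw given the previous ones:
P = 5/11 × 6/10 × 4/9 = 120/990 = 4/33.

4/33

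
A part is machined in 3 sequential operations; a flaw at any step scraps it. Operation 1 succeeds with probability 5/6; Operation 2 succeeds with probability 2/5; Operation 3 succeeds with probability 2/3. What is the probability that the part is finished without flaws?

Each stage is reached only if all earlier stages succeed, so
P = 5/6 × 2/5 × 2/3 = 20/90 = 2/9.

2/9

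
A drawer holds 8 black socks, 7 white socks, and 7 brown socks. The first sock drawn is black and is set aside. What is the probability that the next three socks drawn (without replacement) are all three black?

1/38

After the first draw, 7 of the remaining 21 socks are black.
P = 7/21 × 6/20 × 5/19 = 210/7980 = 1/38.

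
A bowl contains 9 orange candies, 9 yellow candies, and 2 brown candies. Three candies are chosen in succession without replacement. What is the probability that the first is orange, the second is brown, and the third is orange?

Each draw changes the counts, so multiply the conditional probabilities along the sequence:
P = 9/20 × 2/19 × 8/18 = 144/6840 = 2/95.

2/95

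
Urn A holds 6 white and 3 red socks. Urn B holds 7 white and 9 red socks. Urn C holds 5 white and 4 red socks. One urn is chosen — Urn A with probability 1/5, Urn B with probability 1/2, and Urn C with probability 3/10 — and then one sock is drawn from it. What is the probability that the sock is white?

From Urn A: P(white) = 6/9.
From Urn B: P(white) = 7/16.
From Urn C: P(white) = 5/9.
Total probability = (1/5)(6/9) + (1/2)(7/16) + (3/10)(5/9) = 83/160.

83/160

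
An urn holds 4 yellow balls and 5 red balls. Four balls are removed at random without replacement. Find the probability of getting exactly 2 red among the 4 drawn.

One ordering (red drawn first) has probability 5/9 × 4/8 × 4/7 × 3/6 = 240/3024 = 5/63.
There are C(4,2) = 6 such orderings, each equally likely, so P = 6 × 5/63 = 10/21.

10/21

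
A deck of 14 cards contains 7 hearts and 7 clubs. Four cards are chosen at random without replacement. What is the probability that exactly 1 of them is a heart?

35/143

One ordering (a heart drawn first) has probability 7/14 × 7/13 × 6/12 × 5/11 = 1470/24024 = 35/572.
There are C(4,1) = 4 such orderings, each equally likely, so P = 4 × 35/572 = 35/143.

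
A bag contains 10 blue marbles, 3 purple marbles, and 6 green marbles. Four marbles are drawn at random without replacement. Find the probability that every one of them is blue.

P(every draw is blue) = 10/19 × 9/18 × 8/17 × 7/16 = 5040/93024 = 35/646.

35/646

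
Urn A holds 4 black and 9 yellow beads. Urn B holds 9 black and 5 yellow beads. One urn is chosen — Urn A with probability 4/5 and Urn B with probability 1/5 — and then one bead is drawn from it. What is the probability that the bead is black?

341/910

From Urn A: P(black) = 4/13.
From Urn B: P(black) = 9/14.
Total probability = (4/5)(4/13) + (1/5)(9/14) = 341/910.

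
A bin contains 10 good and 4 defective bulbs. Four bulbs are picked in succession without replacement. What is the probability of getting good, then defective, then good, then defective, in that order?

Multiply the probability of each draw given the previous ones:
P = 10/14 × 4/13 × 9/12 × 3/11 = 1080/24024 = 45/1001.

45/1001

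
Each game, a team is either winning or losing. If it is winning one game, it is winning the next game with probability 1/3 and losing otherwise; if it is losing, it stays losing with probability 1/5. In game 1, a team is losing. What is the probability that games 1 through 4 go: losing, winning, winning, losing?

Game 1 is given. For each transition, use the conditional probability from the current state:
P(winning | losing) = 4/5; P(winning | winning) = 1/3; P(losing | winning) = 2/3.
P = 4/5 × 1/3 × 2/3 = 8/45.

8/45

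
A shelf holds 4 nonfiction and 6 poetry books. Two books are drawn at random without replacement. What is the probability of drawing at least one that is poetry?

13/15

P(no poetry) = 4/10 × 3/9 = 12/90 = 2/15.
P(at least one) = 1 − 2/15 = 13/15.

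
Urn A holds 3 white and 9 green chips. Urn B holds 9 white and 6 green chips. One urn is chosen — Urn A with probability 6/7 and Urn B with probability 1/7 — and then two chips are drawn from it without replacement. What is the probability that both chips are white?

237/2695

From Urn A: P(both white) = (3/12)(2/11) = 1/22.
From Urn B: P(both white) = (9/15)(8/14) = 12/35.
Total probability = (6/7)(1/22) + (1/7)(12/35) = 237/2695.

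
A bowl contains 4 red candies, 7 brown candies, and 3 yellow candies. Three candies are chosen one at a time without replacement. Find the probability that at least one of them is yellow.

P(no yellow) = 11/14 × 10/13 × 9/12 = 990/2184 = 165/364.
P(at least one) = 1 − 165/364 = 199/364.

199/364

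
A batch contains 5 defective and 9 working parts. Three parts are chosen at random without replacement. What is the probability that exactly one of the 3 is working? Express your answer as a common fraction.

One ordering (working drawn first) has probability 9/14 × 5/13 × 4/12 = 180/2184 = 15/182.
There are C(3,1) = 3 such orderings, each equally likely, so P = 3 × 15/182 = 45/182.

45/182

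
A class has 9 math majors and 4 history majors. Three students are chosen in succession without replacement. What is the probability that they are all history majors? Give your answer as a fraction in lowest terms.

P(every draw is a history major) = 4/13 × 3/12 × 2/11 = 24/1716 = 2/143.

2/143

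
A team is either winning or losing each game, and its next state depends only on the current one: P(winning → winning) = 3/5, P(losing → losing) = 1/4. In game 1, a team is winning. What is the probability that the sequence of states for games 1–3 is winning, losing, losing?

Game 1 is given. For each transition, use the conditional probability from the current state:
P(losing | winning) = 2/5; P(losing | losing) = 1/4.
P = 2/5 × 1/4 = 2/20 = 1/10.

1/10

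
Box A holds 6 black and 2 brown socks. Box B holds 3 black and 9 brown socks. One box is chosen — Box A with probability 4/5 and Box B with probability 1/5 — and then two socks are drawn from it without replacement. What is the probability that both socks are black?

337/770

From Box A: P(both black) = (6/8)(5/7) = 15/28.
From Box B: P(both black) = (3/12)(2/11) = 1/22.
Total probability = (4/5)(15/28) + (1/5)(1/22) = 337/770.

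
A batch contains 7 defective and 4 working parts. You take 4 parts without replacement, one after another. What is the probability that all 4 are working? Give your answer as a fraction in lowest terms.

1/330

P(all working) = 4/11 × 3/10 × 2/9 × 1/8 = 24/7920 = 1/330.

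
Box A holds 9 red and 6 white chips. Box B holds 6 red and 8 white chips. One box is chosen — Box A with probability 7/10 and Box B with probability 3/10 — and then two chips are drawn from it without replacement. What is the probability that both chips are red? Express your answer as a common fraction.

1317/4550

From Box A: P(both red) = (9/15)(8/14) = 12/35.
From Box B: P(both red) = (6/14)(5/13) = 15/91.
Total probability = (7/10)(12/35) + (3/10)(15/91) = 1317/4550.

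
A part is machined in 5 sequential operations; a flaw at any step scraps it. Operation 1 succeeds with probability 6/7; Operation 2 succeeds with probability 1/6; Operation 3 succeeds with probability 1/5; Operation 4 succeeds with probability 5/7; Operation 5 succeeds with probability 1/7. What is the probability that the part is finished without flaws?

Multiplying along the chain,
P = 6/7 × 1/6 × 1/5 × 5/7 × 1/7 = 30/10290 = 1/343.

1/343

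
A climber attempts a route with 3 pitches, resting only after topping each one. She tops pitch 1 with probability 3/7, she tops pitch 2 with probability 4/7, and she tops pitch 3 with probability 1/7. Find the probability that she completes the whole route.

Each stage is reached only if all earlier stages succeed, so
P = 3/7 × 4/7 × 1/7 = 12/343.

12/343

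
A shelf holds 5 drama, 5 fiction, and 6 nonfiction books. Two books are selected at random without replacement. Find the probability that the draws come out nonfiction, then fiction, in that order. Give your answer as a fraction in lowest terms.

1/8

Chain rule:
P = 6/16 × 5/15 = 30/240 = 1/8.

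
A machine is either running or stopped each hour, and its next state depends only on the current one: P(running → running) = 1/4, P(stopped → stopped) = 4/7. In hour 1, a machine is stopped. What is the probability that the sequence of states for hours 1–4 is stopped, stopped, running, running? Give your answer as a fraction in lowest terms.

3/49

Hour 1 is given. For each transition, use the conditional probability from the current state:
P(stopped | stopped) = 4/7; P(running | stopped) = 3/7; P(running | running) = 1/4.
P = 4/7 × 3/7 × 1/4 = 12/196 = 3/49.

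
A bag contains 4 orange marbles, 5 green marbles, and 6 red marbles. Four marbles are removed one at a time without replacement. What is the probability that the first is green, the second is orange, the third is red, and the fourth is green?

Each draw changes the counts, so multiply the conditional probabilities along the sequence:
P = 5/15 × 4/14 × 6/13 × 4/12 = 480/32760 = 4/273.

4/273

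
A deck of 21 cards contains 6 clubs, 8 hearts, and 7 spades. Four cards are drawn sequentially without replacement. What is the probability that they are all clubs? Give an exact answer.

P = 6/21 × 5/20 × 4/19 × 3/18 = 360/143640 = 1/399.

1/399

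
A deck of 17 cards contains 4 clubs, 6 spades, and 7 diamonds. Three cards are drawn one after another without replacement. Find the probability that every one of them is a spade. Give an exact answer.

P(every draw is a spade) = 6/17 × 5/16 × 4/15 = 120/4080 = 1/34.

1/34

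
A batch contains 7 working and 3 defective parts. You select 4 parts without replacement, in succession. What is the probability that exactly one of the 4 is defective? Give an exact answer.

One ordering (defective drawn first) has probability 3/10 × 7/9 × 6/8 × 5/7 = 630/5040 = 1/8.
There are C(4,1) = 4 such orderings, each equally likely, so P = 4 × 1/8 = 1/2.

1/2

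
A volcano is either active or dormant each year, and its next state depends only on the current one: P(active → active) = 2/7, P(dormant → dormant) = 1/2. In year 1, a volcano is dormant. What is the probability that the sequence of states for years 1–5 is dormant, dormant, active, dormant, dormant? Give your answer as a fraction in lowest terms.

Year 1 is given. For each transition, use the conditional probability from the current state:
P(dormant | dormant) = 1/2; P(active | dormant) = 1/2; P(dormant | active) = 5/7; P(dormant | dormant) = 1/2.
P = 1/2 × 1/2 × 5/7 × 1/2 = 5/56.

5/56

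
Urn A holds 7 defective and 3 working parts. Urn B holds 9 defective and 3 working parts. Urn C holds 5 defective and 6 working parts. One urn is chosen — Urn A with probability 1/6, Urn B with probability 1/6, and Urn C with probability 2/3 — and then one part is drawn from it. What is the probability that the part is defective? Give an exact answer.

From Urn A: P(defective) = 7/10.
From Urn B: P(defective) = 9/12.
From Urn C: P(defective) = 5/11.
Total probability = (1/6)(7/10) + (1/6)(9/12) + (2/3)(5/11) = 719/1320.

719/1320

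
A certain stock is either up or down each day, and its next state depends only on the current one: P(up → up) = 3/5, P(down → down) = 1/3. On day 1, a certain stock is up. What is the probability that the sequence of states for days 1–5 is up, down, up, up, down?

8/125

Day 1 is given. For each transition, use the conditional probability from the current state:
P(down | up) = 2/5; P(up | down) = 2/3; P(up | up) = 3/5; P(down | up) = 2/5.
P = 2/5 × 2/3 × 3/5 × 2/5 = 24/375 = 8/125.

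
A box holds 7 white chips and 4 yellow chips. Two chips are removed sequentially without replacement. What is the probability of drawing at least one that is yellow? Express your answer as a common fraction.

P(no yellow) = 7/11 × 6/10 = 42/110 = 21/55.
P(at least one) = 1 − 21/55 = 34/55.

34/55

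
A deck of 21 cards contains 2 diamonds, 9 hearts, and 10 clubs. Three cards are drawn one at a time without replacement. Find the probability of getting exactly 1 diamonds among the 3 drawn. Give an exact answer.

One ordering (a diamond drawn first) has probability 2/21 × 19/20 × 18/19 = 684/7980 = 3/35.
There are C(3,1) = 3 such orderings, each equally likely, so P = 3 × 3/35 = 9/35.

9/35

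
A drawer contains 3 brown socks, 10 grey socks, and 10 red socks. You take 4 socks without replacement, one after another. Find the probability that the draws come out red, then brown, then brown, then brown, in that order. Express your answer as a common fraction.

Multiply the probability of each draw given the previous ones:
P = 10/23 × 3/22 × 2/21 × 1/20 = 60/212520 = 1/3542.

1/3542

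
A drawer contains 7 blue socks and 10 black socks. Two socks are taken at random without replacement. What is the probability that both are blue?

P(all blue) = 7/17 × 6/16 = 42/272 = 21/136.

21/136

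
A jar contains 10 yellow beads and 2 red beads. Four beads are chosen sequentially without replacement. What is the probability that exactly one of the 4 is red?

16/33

One ordering (red drawn first) has probability 2/12 × 10/11 × 9/10 × 8/9 = 1440/11880 = 4/33.
There are C(4,1) = 4 such orderings, each equally likely, so P = 4 × 4/33 = 16/33.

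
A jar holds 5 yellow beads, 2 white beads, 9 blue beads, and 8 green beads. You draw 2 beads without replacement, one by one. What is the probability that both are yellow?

5/138

P(every draw is yellow) = 5/24 × 4/23 = 20/552 = 5/138.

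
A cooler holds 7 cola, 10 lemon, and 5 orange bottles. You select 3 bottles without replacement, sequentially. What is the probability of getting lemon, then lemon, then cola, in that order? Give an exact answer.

3/44

Each draw changes the counts, so multiply the conditional probabilities along the sequence:
P = 10/22 × 9/21 × 7/20 = 630/9240 = 3/44.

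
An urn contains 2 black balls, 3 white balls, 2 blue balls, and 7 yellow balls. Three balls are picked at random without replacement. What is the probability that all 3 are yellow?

P(all yellow) = 7/14 × 6/13 × 5/12 = 210/2184 = 5/52.

5/52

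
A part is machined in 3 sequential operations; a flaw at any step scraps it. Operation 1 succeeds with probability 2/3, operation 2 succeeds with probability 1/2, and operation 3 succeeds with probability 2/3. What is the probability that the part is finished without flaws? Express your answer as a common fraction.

Each stage is reached only if all earlier stages succeed, so
P = 2/3 × 1/2 × 2/3 = 4/18 = 2/9.

2/9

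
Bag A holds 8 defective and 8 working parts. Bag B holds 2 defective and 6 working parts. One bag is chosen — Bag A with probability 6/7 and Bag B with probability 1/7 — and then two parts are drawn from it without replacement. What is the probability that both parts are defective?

201/980

From Bag A: P(both defective) = (8/16)(7/15) = 7/30.
From Bag B: P(both defective) = (2/8)(1/7) = 1/28.
Total probability = (6/7)(7/30) + (1/7)(1/28) = 201/980.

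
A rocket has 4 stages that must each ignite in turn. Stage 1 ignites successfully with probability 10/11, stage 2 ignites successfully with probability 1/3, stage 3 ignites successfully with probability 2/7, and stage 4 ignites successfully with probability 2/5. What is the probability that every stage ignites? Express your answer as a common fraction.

The events are sequential, so multiply the conditional probabilities:
P = 10/11 × 1/3 × 2/7 × 2/5 = 40/1155 = 8/231.

8/231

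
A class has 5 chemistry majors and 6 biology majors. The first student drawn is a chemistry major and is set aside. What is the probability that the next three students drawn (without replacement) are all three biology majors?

With the first student removed, 6 biology majors remain out of 10.
P = 6/10 × 5/9 × 4/8 = 120/720 = 1/6.

1/6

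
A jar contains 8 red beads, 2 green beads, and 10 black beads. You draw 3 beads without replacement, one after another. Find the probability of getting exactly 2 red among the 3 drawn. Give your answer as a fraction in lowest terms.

One ordering (red drawn first) has probability 8/20 × 7/19 × 12/18 = 672/6840 = 28/285.
There are C(3,2) = 3 such orderings, each equally likely, so P = 3 × 28/285 = 28/95.

28/95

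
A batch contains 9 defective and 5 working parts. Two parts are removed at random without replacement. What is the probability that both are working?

P(every draw is working) = 5/14 × 4/13 = 20/182 = 10/91.

10/91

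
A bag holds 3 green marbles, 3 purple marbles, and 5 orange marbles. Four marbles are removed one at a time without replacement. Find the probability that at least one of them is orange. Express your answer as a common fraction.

P(no orange) = 6/11 × 5/10 × 4/9 × 3/8 = 360/7920 = 1/22.
P(at least one) = 1 − 1/22 = 21/22.

21/22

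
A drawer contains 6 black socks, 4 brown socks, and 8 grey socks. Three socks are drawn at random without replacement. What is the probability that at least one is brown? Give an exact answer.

113/204

P(no brown) = 14/18 × 13/17 × 12/16 = 2184/4896 = 91/204.
P(at least one) = 1 − 91/204 = 113/204.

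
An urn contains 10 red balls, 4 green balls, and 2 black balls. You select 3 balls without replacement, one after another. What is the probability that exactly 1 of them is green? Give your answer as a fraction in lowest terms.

One ordering (green drawn first) has probability 4/16 × 12/15 × 11/14 = 528/3360 = 11/70.
There are C(3,1) = 3 such orderings, each equally likely, so P = 3 × 11/70 = 33/70.

33/70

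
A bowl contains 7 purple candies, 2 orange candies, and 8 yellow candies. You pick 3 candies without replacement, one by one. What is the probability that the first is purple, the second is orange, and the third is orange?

Each draw changes the counts, so multiply the conditional probabilities along the sequence:
P = 7/17 × 2/16 × 1/15 = 14/4080 = 7/2040.

7/2040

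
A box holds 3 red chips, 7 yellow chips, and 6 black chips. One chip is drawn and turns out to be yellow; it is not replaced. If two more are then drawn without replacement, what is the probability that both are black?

After the first draw, 6 of the remaining 15 chips are black.
P = 6/15 × 5/14 = 30/210 = 1/7.

1/7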